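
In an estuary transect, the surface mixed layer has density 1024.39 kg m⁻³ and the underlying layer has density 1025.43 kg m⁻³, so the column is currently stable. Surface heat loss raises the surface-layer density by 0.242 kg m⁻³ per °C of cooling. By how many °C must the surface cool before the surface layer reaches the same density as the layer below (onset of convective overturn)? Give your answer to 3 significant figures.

Density deficit of the surface layer: 1025.43 − 1024.39 = 1.04 kg m⁻³.
Required change = 1.04 / 0.242 = 4.30 °C.

4.30 °C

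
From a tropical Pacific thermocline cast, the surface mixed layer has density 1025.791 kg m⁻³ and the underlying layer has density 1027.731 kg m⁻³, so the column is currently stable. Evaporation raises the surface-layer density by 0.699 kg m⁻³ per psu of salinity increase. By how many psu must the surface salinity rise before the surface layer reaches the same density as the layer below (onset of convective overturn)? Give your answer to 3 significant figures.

2.78 psu

Density deficit of the surface layer: 1027.731 − 1025.791 = 1.94 kg m⁻³.
Required change = 1.94 / 0.699 = 2.78 psu.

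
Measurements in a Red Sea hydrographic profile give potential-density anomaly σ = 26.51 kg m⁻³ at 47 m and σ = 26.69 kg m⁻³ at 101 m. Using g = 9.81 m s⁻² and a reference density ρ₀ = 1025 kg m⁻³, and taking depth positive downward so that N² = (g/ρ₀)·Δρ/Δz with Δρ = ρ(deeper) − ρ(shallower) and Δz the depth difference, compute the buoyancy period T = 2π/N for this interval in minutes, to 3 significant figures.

18.5 min

Δρ = 1026.69 − 1026.51 = 0.18 kg m⁻³ over Δz = 101 − 47 = 54 m.
N² = (9.81/1025) × (0.18/54) = 3.1902 × 10⁻⁵ s⁻².
N = √(3.1902 × 10⁻⁵) = 5.6482 × 10⁻³ rad s⁻¹, so T = 2π/N = 1.1124 × 10³ s = 18.540 min ≈ 18.5 min.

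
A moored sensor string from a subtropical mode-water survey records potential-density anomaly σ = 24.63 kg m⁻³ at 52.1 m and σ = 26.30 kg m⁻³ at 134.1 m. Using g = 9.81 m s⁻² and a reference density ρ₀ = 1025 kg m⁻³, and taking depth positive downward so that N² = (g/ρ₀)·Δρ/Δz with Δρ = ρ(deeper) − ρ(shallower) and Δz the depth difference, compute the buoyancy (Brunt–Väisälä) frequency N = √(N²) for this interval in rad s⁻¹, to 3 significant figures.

Δρ = 1026.30 − 1024.63 = 1.67 kg m⁻³ over Δz = 134.1 − 52.1 = 82 m.
N² = (9.81/1025) × (1.67/82) = 1.9492 × 10⁻⁴ s⁻².
N = √(1.9492 × 10⁻⁴) = 0.013961 rad s⁻¹ ≈ 0.0140 rad s⁻¹.

0.0140 rad s⁻¹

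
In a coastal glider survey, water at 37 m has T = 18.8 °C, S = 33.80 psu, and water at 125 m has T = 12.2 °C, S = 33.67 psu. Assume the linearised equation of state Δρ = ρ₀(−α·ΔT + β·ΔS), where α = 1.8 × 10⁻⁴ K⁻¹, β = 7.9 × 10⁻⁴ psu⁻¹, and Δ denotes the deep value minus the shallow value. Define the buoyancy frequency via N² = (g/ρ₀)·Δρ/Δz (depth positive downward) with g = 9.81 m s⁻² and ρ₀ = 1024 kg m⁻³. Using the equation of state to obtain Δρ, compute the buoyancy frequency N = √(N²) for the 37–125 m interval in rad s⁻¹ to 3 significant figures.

ΔT = -6.6 K, ΔS = -0.13 psu (deep − shallow).
Δρ/ρ₀ = −αΔT + βΔS = 1.188 × 10⁻³ − 1.027 × 10⁻⁴ = 1.0853 × 10⁻³, so Δρ ≈ 1.111 kg m⁻³.
N² = (g/ρ₀)·Δρ/Δz = g·(Δρ/ρ₀)/Δz = 9.81 × 1.0853 × 10⁻³ / 88 = 1.2099 × 10⁻⁴ s⁻².
N = √(1.2099 × 10⁻⁴) = 0.011000 rad s⁻¹ ≈ 0.0110 rad s⁻¹.

0.0110 rad s⁻¹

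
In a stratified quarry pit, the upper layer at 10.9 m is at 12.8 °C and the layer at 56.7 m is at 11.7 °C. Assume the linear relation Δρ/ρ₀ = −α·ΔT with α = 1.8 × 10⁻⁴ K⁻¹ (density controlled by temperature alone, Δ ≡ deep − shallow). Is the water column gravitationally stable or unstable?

stable

ΔT = 11.7 − 12.8 = -1.1 K, so Δρ/ρ₀ = −αΔT = 1.98 × 10⁻⁴.
Δρ/ρ₀ > 0, so Δρ > 0: deeper water is denser → statically stable.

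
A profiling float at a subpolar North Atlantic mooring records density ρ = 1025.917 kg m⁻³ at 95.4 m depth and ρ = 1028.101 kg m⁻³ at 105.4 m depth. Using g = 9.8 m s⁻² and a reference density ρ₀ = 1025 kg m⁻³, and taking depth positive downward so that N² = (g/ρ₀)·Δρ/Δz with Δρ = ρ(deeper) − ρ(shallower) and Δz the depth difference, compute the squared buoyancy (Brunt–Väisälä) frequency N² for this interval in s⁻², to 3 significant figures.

Δρ = 1028.101 − 1025.917 = 2.184 kg m⁻³ over Δz = 105.4 − 95.4 = 10 m.
N² = (9.8/1025) × (2.184/10) = 2.0881 × 10⁻³ s⁻² ≈ 2.09 × 10⁻³ s⁻².

2.09 × 10⁻³ s⁻²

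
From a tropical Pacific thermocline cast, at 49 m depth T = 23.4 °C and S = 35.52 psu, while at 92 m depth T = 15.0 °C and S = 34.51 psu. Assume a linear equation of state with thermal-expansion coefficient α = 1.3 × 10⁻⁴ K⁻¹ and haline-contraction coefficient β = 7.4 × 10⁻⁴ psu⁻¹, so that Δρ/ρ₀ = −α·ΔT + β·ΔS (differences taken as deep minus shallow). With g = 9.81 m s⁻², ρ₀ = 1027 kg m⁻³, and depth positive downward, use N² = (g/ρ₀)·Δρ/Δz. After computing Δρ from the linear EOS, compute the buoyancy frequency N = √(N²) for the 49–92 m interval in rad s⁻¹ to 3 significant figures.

ΔT = -8.4 K, ΔS = -1.01 psu (deep − shallow).
Δρ/ρ₀ = −αΔT + βΔS = 1.092 × 10⁻³ − 7.474 × 10⁻⁴ = 3.446 × 10⁻⁴, so Δρ ≈ 0.3539 kg m⁻³.
N² = (g/ρ₀)·Δρ/Δz = g·(Δρ/ρ₀)/Δz = 9.81 × 3.446 × 10⁻⁴ / 43 = 7.8617 × 10⁻⁵ s⁻².
N = √(7.8617 × 10⁻⁵) = 8.8666 × 10⁻³ rad s⁻¹ ≈ 8.87 × 10⁻³ rad s⁻¹.

8.87 × 10⁻³ rad s⁻¹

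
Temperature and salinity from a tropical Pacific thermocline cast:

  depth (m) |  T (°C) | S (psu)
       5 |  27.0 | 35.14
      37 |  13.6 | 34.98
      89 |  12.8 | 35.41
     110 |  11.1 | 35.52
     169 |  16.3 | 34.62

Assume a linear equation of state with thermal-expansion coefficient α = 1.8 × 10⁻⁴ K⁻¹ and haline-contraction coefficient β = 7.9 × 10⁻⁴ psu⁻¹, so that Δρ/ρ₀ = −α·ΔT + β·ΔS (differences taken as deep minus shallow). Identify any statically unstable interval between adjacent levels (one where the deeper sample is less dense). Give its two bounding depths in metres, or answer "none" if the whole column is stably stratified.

Evaluate Δρ/ρ₀ = −αΔT + βΔS across each adjacent pair:
  5–37 m: −αΔT+βΔS = −(1.8 × 10⁻⁴)(-13.4)+(7.9 × 10⁻⁴)(-0.16) = 2.3 × 10⁻³ → stable
  37–89 m: −αΔT+βΔS = −(1.8 × 10⁻⁴)(-0.8)+(7.9 × 10⁻⁴)(+0.43) = 4.8 × 10⁻⁴ → stable
  89–110 m: −αΔT+βΔS = −(1.8 × 10⁻⁴)(-1.7)+(7.9 × 10⁻⁴)(+0.11) = 3.9 × 10⁻⁴ → stable
  110–169 m: −αΔT+βΔS = −(1.8 × 10⁻⁴)(+5.2)+(7.9 × 10⁻⁴)(-0.90) = -1.6 × 10⁻³ → UNSTABLE
The 110–169 m interval has Δρ < 0: lighter water underlies denser water.

110–169 m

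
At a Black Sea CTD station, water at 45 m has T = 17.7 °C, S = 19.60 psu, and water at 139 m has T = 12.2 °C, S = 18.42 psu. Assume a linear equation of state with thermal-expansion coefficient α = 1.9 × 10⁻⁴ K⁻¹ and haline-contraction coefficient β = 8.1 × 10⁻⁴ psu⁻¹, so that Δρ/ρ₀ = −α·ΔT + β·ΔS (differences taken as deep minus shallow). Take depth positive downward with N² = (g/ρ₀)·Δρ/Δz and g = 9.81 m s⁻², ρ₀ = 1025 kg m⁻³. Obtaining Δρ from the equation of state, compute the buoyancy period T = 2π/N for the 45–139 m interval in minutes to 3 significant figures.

ΔT = -5.5 K, ΔS = -1.18 psu (deep − shallow).
Δρ/ρ₀ = −αΔT + βΔS = 1.045 × 10⁻³ − 9.558 × 10⁻⁴ = 8.92 × 10⁻⁵, so Δρ ≈ 0.09143 kg m⁻³.
N² = (g/ρ₀)·Δρ/Δz = g·(Δρ/ρ₀)/Δz = 9.81 × 8.92 × 10⁻⁵ / 94 = 9.3091 × 10⁻⁶ s⁻².
N = √(9.3091 × 10⁻⁶) = 3.0511 × 10⁻³ rad s⁻¹ → T = 2π/N = 2.0593 × 10³ s = 34.322 min ≈ 34.3 min.

34.3 min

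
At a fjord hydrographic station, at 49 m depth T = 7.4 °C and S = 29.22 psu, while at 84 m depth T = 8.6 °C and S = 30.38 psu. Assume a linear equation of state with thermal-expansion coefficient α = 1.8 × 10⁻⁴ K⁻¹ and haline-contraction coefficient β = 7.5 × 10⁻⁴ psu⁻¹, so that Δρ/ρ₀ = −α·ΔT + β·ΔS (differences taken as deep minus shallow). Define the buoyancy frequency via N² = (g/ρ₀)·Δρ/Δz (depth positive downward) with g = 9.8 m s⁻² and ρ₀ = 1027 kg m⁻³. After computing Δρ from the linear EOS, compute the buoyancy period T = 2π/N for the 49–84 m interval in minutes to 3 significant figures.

7.74 min

ΔT = +1.2 K, ΔS = +1.16 psu (deep − shallow).
Δρ/ρ₀ = −αΔT + βΔS = -2.16 × 10⁻⁴ + 8.70 × 10⁻⁴ = 6.54 × 10⁻⁴, so Δρ ≈ 0.6717 kg m⁻³.
N² = (g/ρ₀)·Δρ/Δz = g·(Δρ/ρ₀)/Δz = 9.8 × 6.54 × 10⁻⁴ / 35 = 1.8312 × 10⁻⁴ s⁻².
N = √(1.8312 × 10⁻⁴) = 0.013532 rad s⁻¹ → T = 2π/N = 464.32 s = 7.7387 min ≈ 7.74 min.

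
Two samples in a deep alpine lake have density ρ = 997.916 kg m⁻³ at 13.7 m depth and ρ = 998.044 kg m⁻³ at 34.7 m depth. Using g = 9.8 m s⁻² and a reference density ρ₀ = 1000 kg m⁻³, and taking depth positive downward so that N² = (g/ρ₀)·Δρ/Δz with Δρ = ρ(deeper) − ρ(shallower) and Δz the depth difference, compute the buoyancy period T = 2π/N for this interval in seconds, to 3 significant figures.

813 s

Δρ = 998.044 − 997.916 = 0.128 kg m⁻³ over Δz = 34.7 − 13.7 = 21 m.
N² = (9.8/1000) × (0.128/21) = 5.9733 × 10⁻⁵ s⁻².
N = √(5.9733 × 10⁻⁵) = 7.7287 × 10⁻³ rad s⁻¹, so T = 2π/N = 812.97 s ≈ 813 s.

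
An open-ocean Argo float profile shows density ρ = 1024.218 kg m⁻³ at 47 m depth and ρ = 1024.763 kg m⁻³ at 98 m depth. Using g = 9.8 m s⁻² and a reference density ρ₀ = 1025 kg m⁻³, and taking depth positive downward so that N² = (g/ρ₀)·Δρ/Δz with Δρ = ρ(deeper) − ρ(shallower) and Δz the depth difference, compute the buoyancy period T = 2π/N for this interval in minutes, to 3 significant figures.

Δρ = 1024.763 − 1024.218 = 0.545 kg m⁻³ over Δz = 98 − 47 = 51 m.
N² = (9.8/1025) × (0.545/51) = 1.0217 × 10⁻⁴ s⁻².
N = √(1.0217 × 10⁻⁴) = 0.010108 rad s⁻¹, so T = 2π/N = 621.61 s = 10.360 min ≈ 10.4 min.

10.4 min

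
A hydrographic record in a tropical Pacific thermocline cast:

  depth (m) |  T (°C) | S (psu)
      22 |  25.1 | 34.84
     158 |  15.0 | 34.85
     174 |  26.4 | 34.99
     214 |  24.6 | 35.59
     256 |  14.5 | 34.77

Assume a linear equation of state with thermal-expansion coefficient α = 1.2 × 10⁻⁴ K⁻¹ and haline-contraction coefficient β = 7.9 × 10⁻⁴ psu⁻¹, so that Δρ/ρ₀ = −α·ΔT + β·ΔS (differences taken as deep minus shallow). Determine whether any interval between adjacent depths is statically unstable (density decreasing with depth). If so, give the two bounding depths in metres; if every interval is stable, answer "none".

158–174 m

Evaluate Δρ/ρ₀ = −αΔT + βΔS across each adjacent pair:
  22–158 m: −αΔT+βΔS = −(1.2 × 10⁻⁴)(-10.1)+(7.9 × 10⁻⁴)(+0.01) = 1.2 × 10⁻³ → stable
  158–174 m: −αΔT+βΔS = −(1.2 × 10⁻⁴)(+11.4)+(7.9 × 10⁻⁴)(+0.14) = -1.3 × 10⁻³ → UNSTABLE
  174–214 m: −αΔT+βΔS = −(1.2 × 10⁻⁴)(-1.8)+(7.9 × 10⁻⁴)(+0.60) = 6.9 × 10⁻⁴ → stable
  214–256 m: −αΔT+βΔS = −(1.2 × 10⁻⁴)(-10.1)+(7.9 × 10⁻⁴)(-0.82) = 5.6 × 10⁻⁴ → stable
The 158–174 m interval has Δρ < 0: lighter water underlies denser water.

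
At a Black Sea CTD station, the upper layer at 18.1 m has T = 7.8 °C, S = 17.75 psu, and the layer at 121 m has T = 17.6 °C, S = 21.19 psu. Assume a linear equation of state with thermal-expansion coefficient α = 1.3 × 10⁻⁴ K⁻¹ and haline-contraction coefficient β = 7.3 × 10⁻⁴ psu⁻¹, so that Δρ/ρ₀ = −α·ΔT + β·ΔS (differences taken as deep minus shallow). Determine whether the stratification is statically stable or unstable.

ΔT = 17.6 − 7.8 = +9.8 K and ΔS = 21.19 − 17.75 = +3.44 psu (deep − shallow).
−αΔT = -1.274 × 10⁻³; βΔS = 2.5112 × 10⁻³; sum Δρ/ρ₀ = 1.2372 × 10⁻³.
Δρ/ρ₀ > 0, so Δρ > 0: deeper water is denser → statically stable.

stable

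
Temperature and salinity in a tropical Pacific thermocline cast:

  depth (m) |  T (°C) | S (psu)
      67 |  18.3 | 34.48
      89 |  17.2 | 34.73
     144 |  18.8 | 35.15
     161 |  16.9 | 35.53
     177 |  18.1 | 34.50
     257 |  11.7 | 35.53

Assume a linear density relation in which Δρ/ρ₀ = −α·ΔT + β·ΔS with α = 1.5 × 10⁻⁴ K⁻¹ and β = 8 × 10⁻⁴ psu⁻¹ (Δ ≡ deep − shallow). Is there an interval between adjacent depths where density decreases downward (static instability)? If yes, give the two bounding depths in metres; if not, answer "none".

161–177 m

Evaluate Δρ/ρ₀ = −αΔT + βΔS across each adjacent pair:
  67–89 m: −αΔT+βΔS = −(1.5 × 10⁻⁴)(-1.1)+(8 × 10⁻⁴)(+0.25) = 3.6 × 10⁻⁴ → stable
  89–144 m: −αΔT+βΔS = −(1.5 × 10⁻⁴)(+1.6)+(8 × 10⁻⁴)(+0.42) = 9.6 × 10⁻⁵ → stable
  144–161 m: −αΔT+βΔS = −(1.5 × 10⁻⁴)(-1.9)+(8 × 10⁻⁴)(+0.38) = 5.9 × 10⁻⁴ → stable
  161–177 m: −αΔT+βΔS = −(1.5 × 10⁻⁴)(+1.2)+(8 × 10⁻⁴)(-1.03) = -1.0 × 10⁻³ → UNSTABLE
  177–257 m: −αΔT+βΔS = −(1.5 × 10⁻⁴)(-6.4)+(8 × 10⁻⁴)(+1.03) = 1.8 × 10⁻³ → stable
The 161–177 m interval has Δρ < 0: lighter water underlies denser water.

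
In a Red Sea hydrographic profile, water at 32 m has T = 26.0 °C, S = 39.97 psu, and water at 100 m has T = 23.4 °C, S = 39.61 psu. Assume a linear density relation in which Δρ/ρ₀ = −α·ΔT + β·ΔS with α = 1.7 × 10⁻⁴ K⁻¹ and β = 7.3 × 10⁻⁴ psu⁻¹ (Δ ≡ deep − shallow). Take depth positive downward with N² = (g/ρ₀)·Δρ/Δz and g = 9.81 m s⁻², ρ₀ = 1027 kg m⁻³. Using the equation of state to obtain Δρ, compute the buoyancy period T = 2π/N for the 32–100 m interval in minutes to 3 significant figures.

20.6 min

ΔT = -2.6 K, ΔS = -0.36 psu (deep − shallow).
Δρ/ρ₀ = −αΔT + βΔS = 4.42 × 10⁻⁴ − 2.628 × 10⁻⁴ = 1.792 × 10⁻⁴, so Δρ ≈ 0.1840 kg m⁻³.
N² = (g/ρ₀)·Δρ/Δz = g·(Δρ/ρ₀)/Δz = 9.81 × 1.792 × 10⁻⁴ / 68 = 2.5852 × 10⁻⁵ s⁻².
N = √(2.5852 × 10⁻⁵) = 5.0845 × 10⁻³ rad s⁻¹ → T = 2π/N = 1.2358 × 10³ s = 20.597 min ≈ 20.6 min.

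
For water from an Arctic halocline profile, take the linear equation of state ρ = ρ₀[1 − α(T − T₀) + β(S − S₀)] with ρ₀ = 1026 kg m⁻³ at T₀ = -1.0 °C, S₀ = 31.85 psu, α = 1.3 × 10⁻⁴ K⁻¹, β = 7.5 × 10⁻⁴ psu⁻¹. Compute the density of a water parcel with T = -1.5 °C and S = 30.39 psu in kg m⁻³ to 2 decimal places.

T − T₀ = -0.5 K, S − S₀ = -1.46 psu.
Bracket = 1 − α·(-0.5) + β·(-1.46) = 1 + (-1.03 × 10⁻³) = 0.9989700.
ρ = 1026 × 0.9989700 = 1024.94 kg m⁻³.

1024.94 kg m⁻³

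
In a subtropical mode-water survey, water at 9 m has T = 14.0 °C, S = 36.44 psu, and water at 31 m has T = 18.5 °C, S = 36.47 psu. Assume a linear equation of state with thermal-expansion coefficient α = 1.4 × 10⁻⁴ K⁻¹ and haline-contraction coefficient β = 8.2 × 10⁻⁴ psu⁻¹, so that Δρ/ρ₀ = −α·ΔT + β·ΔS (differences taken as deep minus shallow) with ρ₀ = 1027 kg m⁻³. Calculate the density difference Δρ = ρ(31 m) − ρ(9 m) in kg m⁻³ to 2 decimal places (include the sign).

-0.62 kg m⁻³

ΔT = +4.5 K, ΔS = +0.03 psu (deep − shallow).
Δρ/ρ₀ = −(1.4 × 10⁻⁴)(+4.5) + (8.2 × 10⁻⁴)(+0.03) = -6.054 × 10⁻⁴.
Δρ = 1027 × (-6.054 × 10⁻⁴) = -0.62 kg m⁻³.
Negative Δρ: lighter below, statically unstable.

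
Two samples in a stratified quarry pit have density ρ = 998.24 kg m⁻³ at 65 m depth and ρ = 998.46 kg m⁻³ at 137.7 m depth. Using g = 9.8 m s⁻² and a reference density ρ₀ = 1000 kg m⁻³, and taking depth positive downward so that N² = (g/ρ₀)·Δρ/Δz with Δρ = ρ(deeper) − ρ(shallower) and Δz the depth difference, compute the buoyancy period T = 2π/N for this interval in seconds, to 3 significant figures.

1.15 × 10³ s

Δρ = 998.46 − 998.24 = 0.22 kg m⁻³ over Δz = 137.7 − 65 = 72.7 m.
N² = (9.8/1000) × (0.22/72.7) = 2.9656 × 10⁻⁵ s⁻².
N = √(2.9656 × 10⁻⁵) = 5.4457 × 10⁻³ rad s⁻¹, so T = 2π/N = 1.1538 × 10³ s ≈ 1.15 × 10³ s.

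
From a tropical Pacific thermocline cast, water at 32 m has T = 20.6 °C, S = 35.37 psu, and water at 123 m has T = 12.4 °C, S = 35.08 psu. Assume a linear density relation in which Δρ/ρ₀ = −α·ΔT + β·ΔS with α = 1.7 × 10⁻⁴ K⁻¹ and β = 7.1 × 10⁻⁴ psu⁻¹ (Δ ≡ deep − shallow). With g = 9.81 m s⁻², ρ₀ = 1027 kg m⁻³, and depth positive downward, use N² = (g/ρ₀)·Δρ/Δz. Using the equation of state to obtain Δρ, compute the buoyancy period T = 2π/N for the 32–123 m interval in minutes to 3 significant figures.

ΔT = -8.2 K, ΔS = -0.29 psu (deep − shallow).
Δρ/ρ₀ = −αΔT + βΔS = 1.394 × 10⁻³ − 2.059 × 10⁻⁴ = 1.1881 × 10⁻³, so Δρ ≈ 1.220 kg m⁻³.
N² = (g/ρ₀)·Δρ/Δz = g·(Δρ/ρ₀)/Δz = 9.81 × 1.1881 × 10⁻³ / 91 = 1.2808 × 10⁻⁴ s⁻².
N = √(1.2808 × 10⁻⁴) = 0.011317 rad s⁻¹ → T = 2π/N = 555.20 s = 9.2533 min ≈ 9.25 min.

9.25 min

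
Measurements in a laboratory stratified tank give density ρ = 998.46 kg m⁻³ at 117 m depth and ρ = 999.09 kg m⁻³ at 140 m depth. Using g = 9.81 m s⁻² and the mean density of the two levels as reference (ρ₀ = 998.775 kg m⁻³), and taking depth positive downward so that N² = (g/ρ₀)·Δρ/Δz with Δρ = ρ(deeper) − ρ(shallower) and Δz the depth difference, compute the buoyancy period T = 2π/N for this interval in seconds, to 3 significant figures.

Δρ = 999.09 − 998.46 = 0.63 kg m⁻³ over Δz = 140 − 117 = 23 m.
N² = (9.81/998.775) × (0.63/23) = 2.6904 × 10⁻⁴ s⁻².
N = √(2.6904 × 10⁻⁴) = 0.016402 rad s⁻¹, so T = 2π/N = 383.07 s ≈ 383 s.
Since Δρ > 0 the layer is stably stratified.

383 s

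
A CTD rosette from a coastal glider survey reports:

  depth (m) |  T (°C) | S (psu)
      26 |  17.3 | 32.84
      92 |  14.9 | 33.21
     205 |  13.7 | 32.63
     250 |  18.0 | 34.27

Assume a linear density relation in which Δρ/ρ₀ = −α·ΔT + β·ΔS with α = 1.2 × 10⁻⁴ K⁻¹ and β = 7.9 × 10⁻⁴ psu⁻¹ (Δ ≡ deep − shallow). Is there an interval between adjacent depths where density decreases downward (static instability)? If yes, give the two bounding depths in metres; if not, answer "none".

92–205 m

Evaluate Δρ/ρ₀ = −αΔT + βΔS across each adjacent pair:
  26–92 m: −αΔT+βΔS = −(1.2 × 10⁻⁴)(-2.4)+(7.9 × 10⁻⁴)(+0.37) = 5.8 × 10⁻⁴ → stable
  92–205 m: −αΔT+βΔS = −(1.2 × 10⁻⁴)(-1.2)+(7.9 × 10⁻⁴)(-0.58) = -3.1 × 10⁻⁴ → UNSTABLE
  205–250 m: −αΔT+βΔS = −(1.2 × 10⁻⁴)(+4.3)+(7.9 × 10⁻⁴)(+1.64) = 7.8 × 10⁻⁴ → stable
The 92–205 m interval has Δρ < 0: lighter water underlies denser water.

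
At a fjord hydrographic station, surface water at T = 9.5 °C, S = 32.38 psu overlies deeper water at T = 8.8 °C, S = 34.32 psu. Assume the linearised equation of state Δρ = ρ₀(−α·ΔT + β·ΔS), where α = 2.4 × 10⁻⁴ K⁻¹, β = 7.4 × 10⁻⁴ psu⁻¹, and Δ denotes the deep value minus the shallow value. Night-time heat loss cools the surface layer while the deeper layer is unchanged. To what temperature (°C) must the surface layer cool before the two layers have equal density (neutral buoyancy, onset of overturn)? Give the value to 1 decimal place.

2.8 °C

Neutral buoyancy requires Δρ = 0, i.e. −α(T_deep − T_surf′) + β(S_deep − S_surf) = 0.
T_surf′ = T_deep − (β/α)·ΔS = 8.8 − (7.4 × 10⁻⁴/2.4 × 10⁻⁴)·(+1.94) = 2.818 °C.
Cooling required: 9.5 − (2.818) = 6.682 °C.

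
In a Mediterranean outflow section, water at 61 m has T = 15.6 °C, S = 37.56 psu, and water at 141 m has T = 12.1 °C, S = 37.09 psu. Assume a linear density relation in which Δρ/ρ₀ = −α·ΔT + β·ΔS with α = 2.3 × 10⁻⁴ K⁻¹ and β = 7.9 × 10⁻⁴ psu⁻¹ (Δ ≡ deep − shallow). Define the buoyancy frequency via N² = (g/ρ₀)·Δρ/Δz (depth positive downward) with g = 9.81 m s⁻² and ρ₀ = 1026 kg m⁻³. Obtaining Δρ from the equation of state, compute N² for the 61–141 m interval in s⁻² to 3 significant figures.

ΔT = -3.5 K, ΔS = -0.47 psu (deep − shallow).
Δρ/ρ₀ = −αΔT + βΔS = 8.05 × 10⁻⁴ − 3.713 × 10⁻⁴ = 4.337 × 10⁻⁴, so Δρ ≈ 0.4450 kg m⁻³.
N² = (g/ρ₀)·Δρ/Δz = g·(Δρ/ρ₀)/Δz = 9.81 × 4.337 × 10⁻⁴ / 80 = 5.3182 × 10⁻⁵ s⁻² ≈ 5.32 × 10⁻⁵ s⁻².

5.32 × 10⁻⁵ s⁻²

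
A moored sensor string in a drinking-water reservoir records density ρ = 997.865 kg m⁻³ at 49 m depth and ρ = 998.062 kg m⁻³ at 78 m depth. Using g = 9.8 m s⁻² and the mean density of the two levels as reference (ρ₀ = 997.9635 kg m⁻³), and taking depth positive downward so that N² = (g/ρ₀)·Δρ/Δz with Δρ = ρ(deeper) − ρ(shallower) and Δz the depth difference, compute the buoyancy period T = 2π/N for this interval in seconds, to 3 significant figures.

Δρ = 998.062 − 997.865 = 0.197 kg m⁻³ over Δz = 78 − 49 = 29 m.
N² = (9.8/997.9635) × (0.197/29) = 6.6708 × 10⁻⁵ s⁻².
N = √(6.6708 × 10⁻⁵) = 8.1675 × 10⁻³ rad s⁻¹, so T = 2π/N = 769.29 s ≈ 769 s.
N² > 0, so the interval is statically stable.

769 s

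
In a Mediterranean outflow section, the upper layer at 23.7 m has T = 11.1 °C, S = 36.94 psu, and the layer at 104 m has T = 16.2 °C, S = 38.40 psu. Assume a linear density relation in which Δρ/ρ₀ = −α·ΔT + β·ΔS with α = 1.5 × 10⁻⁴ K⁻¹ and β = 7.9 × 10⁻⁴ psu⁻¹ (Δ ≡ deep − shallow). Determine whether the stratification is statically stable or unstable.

ΔT = 16.2 − 11.1 = +5.1 K and ΔS = 38.40 − 36.94 = +1.46 psu (deep − shallow).
−αΔT = -7.65 × 10⁻⁴; βΔS = 1.1534 × 10⁻³; sum Δρ/ρ₀ = 3.884 × 10⁻⁴.
Δρ/ρ₀ > 0, so Δρ > 0: deeper water is denser → statically stable.

stable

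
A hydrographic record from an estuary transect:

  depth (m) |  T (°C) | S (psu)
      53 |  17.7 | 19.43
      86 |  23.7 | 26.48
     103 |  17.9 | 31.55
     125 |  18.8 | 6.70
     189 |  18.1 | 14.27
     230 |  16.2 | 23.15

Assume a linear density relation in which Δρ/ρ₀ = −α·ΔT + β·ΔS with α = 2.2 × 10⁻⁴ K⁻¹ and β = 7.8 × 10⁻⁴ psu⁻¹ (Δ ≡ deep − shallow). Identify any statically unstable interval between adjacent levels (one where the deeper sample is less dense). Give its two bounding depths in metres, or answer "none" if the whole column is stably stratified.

103–125 m

Evaluate Δρ/ρ₀ = −αΔT + βΔS across each adjacent pair:
  53–86 m: −αΔT+βΔS = −(2.2 × 10⁻⁴)(+6.0)+(7.8 × 10⁻⁴)(+7.05) = 4.2 × 10⁻³ → stable
  86–103 m: −αΔT+βΔS = −(2.2 × 10⁻⁴)(-5.8)+(7.8 × 10⁻⁴)(+5.07) = 5.2 × 10⁻³ → stable
  103–125 m: −αΔT+βΔS = −(2.2 × 10⁻⁴)(+0.9)+(7.8 × 10⁻⁴)(-24.85) = -0.020 → UNSTABLE
  125–189 m: −αΔT+βΔS = −(2.2 × 10⁻⁴)(-0.7)+(7.8 × 10⁻⁴)(+7.57) = 6.1 × 10⁻³ → stable
  189–230 m: −αΔT+βΔS = −(2.2 × 10⁻⁴)(-1.9)+(7.8 × 10⁻⁴)(+8.88) = 7.3 × 10⁻³ → stable
The 103–125 m interval has Δρ < 0: lighter water underlies denser water.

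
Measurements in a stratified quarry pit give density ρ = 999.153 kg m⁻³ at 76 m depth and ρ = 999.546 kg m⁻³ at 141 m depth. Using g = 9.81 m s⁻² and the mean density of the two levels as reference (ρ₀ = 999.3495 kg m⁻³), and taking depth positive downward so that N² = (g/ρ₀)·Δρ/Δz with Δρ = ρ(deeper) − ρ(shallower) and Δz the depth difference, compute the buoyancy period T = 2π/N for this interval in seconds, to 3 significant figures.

816 s

Δρ = 999.546 − 999.153 = 0.393 kg m⁻³ over Δz = 141 − 76 = 65 m.
N² = (9.81/999.3495) × (0.393/65) = 5.9351 × 10⁻⁵ s⁻².
N = √(5.9351 × 10⁻⁵) = 7.7040 × 10⁻³ rad s⁻¹, so T = 2π/N = 815.57 s ≈ 816 s.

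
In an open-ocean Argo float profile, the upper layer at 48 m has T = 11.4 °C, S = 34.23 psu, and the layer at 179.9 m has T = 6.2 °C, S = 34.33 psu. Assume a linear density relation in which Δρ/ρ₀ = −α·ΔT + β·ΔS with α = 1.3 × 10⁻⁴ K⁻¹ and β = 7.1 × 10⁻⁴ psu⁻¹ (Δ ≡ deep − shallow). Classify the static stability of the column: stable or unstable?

stable

ΔT = 6.2 − 11.4 = -5.2 K and ΔS = 34.33 − 34.23 = +0.10 psu (deep − shallow).
−αΔT = 6.76 × 10⁻⁴; βΔS = 7.10 × 10⁻⁵; sum Δρ/ρ₀ = 7.47 × 10⁻⁴.
Δρ/ρ₀ > 0, so Δρ > 0: deeper water is denser → statically stable.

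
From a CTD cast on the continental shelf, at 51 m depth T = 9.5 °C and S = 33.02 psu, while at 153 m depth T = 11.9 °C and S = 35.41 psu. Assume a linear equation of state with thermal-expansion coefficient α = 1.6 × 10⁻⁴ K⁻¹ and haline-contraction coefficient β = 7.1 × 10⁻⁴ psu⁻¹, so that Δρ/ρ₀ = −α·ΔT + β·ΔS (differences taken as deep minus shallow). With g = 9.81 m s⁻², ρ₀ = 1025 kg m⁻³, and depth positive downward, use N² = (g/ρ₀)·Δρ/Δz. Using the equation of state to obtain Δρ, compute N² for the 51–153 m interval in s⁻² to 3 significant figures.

1.26 × 10⁻⁴ s⁻²

ΔT = +2.4 K, ΔS = +2.39 psu (deep − shallow).
Δρ/ρ₀ = −αΔT + βΔS = -3.84 × 10⁻⁴ + 1.6969 × 10⁻³ = 1.3129 × 10⁻³, so Δρ ≈ 1.346 kg m⁻³.
N² = (g/ρ₀)·Δρ/Δz = g·(Δρ/ρ₀)/Δz = 9.81 × 1.3129 × 10⁻³ / 102 = 1.2627 × 10⁻⁴ s⁻² ≈ 1.26 × 10⁻⁴ s⁻².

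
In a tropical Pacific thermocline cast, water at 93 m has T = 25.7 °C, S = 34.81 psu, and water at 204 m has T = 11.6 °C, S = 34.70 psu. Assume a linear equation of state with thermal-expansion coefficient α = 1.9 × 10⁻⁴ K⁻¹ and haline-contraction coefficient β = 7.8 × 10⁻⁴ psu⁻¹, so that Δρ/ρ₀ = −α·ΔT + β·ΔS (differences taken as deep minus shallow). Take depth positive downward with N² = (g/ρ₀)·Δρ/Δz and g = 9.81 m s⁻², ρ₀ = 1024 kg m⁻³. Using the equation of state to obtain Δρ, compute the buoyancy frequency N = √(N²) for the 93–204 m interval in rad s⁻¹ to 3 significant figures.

ΔT = -14.1 K, ΔS = -0.11 psu (deep − shallow).
Δρ/ρ₀ = −αΔT + βΔS = 2.679 × 10⁻³ − 8.58 × 10⁻⁵ = 2.5932 × 10⁻³, so Δρ ≈ 2.655 kg m⁻³.
N² = (g/ρ₀)·Δρ/Δz = g·(Δρ/ρ₀)/Δz = 9.81 × 2.5932 × 10⁻³ / 111 = 2.2918 × 10⁻⁴ s⁻².
N = √(2.2918 × 10⁻⁴) = 0.015139 rad s⁻¹ ≈ 0.0151 rad s⁻¹.

0.0151 rad s⁻¹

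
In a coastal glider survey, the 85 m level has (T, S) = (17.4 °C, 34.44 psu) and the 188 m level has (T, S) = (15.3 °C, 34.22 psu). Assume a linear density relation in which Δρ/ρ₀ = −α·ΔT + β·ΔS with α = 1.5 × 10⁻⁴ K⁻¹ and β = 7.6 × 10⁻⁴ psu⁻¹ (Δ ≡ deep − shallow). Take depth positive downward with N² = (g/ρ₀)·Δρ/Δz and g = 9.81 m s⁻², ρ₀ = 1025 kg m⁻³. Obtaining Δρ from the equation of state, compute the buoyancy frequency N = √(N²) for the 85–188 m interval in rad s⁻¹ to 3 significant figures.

ΔT = -2.1 K, ΔS = -0.22 psu (deep − shallow).
Δρ/ρ₀ = −αΔT + βΔS = 3.15 × 10⁻⁴ − 1.672 × 10⁻⁴ = 1.478 × 10⁻⁴, so Δρ ≈ 0.1515 kg m⁻³.
N² = (g/ρ₀)·Δρ/Δz = g·(Δρ/ρ₀)/Δz = 9.81 × 1.478 × 10⁻⁴ / 103 = 1.4077 × 10⁻⁵ s⁻².
N = √(1.4077 × 10⁻⁵) = 3.7519 × 10⁻³ rad s⁻¹ ≈ 3.75 × 10⁻³ rad s⁻¹.

3.75 × 10⁻³ rad s⁻¹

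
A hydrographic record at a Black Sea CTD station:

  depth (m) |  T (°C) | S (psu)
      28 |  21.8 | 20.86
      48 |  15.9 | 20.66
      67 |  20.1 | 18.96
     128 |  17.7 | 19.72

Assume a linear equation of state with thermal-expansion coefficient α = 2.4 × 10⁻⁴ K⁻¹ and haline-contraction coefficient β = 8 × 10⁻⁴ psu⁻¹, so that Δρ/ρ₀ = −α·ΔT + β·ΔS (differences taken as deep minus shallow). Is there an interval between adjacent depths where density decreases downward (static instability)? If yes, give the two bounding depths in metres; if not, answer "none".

48–67 m

Evaluate Δρ/ρ₀ = −αΔT + βΔS across each adjacent pair:
  28–48 m: −αΔT+βΔS = −(2.4 × 10⁻⁴)(-5.9)+(8 × 10⁻⁴)(-0.20) = 1.3 × 10⁻³ → stable
  48–67 m: −αΔT+βΔS = −(2.4 × 10⁻⁴)(+4.2)+(8 × 10⁻⁴)(-1.70) = -2.4 × 10⁻³ → UNSTABLE
  67–128 m: −αΔT+βΔS = −(2.4 × 10⁻⁴)(-2.4)+(8 × 10⁻⁴)(+0.76) = 1.2 × 10⁻³ → stable
The 48–67 m interval has Δρ < 0: lighter water underlies denser water.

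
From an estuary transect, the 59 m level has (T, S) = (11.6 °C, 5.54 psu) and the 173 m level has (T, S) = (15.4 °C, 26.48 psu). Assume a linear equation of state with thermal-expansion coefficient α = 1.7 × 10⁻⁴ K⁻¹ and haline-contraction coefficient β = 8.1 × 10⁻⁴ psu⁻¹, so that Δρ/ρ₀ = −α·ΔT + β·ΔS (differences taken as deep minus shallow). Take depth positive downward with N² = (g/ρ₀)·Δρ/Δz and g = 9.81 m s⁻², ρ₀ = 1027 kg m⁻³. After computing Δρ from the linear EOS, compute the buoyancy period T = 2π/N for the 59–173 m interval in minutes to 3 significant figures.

2.79 min

ΔT = +3.8 K, ΔS = +20.94 psu (deep − shallow).
Δρ/ρ₀ = −αΔT + βΔS = -6.46 × 10⁻⁴ + 0.0169614 = 0.0163154, so Δρ ≈ 16.76 kg m⁻³.
N² = (g/ρ₀)·Δρ/Δz = g·(Δρ/ρ₀)/Δz = 9.81 × 0.0163154 / 114 = 1.4040 × 10⁻³ s⁻².
N = √(1.4040 × 10⁻³) = 0.037470 rad s⁻¹ → T = 2π/N = 167.69 s = 2.7948 min ≈ 2.79 min.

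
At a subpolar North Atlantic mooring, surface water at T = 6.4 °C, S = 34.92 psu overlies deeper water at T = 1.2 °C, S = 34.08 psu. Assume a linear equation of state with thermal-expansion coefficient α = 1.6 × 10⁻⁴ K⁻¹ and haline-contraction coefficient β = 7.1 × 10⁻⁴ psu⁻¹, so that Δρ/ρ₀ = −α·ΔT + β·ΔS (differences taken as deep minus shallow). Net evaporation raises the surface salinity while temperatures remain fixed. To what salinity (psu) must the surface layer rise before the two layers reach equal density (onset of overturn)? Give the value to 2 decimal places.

35.25 psu

Neutral buoyancy requires −α(T_deep − T_surf) + β(S_deep − S_surf′) = 0.
S_surf′ = S_deep − (α/β)·ΔT = 34.08 − (1.6 × 10⁻⁴/7.1 × 10⁻⁴)·(-5.2) = 35.2518 psu.
Increase required: 35.2518 − 34.92 = 0.3318 psu.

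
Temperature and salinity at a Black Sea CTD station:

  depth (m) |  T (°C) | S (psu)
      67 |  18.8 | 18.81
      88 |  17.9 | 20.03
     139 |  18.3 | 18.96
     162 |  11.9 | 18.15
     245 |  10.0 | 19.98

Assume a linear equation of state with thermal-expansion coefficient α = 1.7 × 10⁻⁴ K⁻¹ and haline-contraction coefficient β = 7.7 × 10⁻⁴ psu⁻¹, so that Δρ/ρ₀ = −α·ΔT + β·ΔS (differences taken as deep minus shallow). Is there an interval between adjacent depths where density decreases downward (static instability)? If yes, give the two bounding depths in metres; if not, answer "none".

Evaluate Δρ/ρ₀ = −αΔT + βΔS across each adjacent pair:
  67–88 m: −αΔT+βΔS = −(1.7 × 10⁻⁴)(-0.9)+(7.7 × 10⁻⁴)(+1.22) = 1.1 × 10⁻³ → stable
  88–139 m: −αΔT+βΔS = −(1.7 × 10⁻⁴)(+0.4)+(7.7 × 10⁻⁴)(-1.07) = -8.9 × 10⁻⁴ → UNSTABLE
  139–162 m: −αΔT+βΔS = −(1.7 × 10⁻⁴)(-6.4)+(7.7 × 10⁻⁴)(-0.81) = 4.6 × 10⁻⁴ → stable
  162–245 m: −αΔT+βΔS = −(1.7 × 10⁻⁴)(-1.9)+(7.7 × 10⁻⁴)(+1.83) = 1.7 × 10⁻³ → stable
The 88–139 m interval has Δρ < 0: lighter water underlies denser water.

88–139 m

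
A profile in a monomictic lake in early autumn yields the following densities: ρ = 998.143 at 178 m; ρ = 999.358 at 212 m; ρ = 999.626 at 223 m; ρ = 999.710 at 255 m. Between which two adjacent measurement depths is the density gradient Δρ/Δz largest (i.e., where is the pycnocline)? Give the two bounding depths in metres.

178–212 m

Compute the density gradient over each adjacent pair:
  178–212 m: Δρ/Δz = 1.215/34 = 0.036 kg m⁻⁴
  212–223 m: Δρ/Δz = 0.268/11 = 0.024 kg m⁻⁴
  223–255 m: Δρ/Δz = 0.084/32 = 2.6 × 10⁻³ kg m⁻⁴
The largest gradient is in the 178–212 m interval — the pycnocline.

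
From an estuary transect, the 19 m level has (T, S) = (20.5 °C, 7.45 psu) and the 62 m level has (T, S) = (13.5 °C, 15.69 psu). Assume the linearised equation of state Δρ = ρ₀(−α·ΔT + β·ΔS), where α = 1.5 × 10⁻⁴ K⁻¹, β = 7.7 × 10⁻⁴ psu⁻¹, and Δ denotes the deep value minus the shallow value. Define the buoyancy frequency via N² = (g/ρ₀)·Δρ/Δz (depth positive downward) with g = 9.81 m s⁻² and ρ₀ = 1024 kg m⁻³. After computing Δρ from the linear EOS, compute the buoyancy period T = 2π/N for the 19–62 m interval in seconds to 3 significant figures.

ΔT = -7.0 K, ΔS = +8.24 psu (deep − shallow).
Δρ/ρ₀ = −αΔT + βΔS = 1.05 × 10⁻³ + 6.3448 × 10⁻³ = 7.3948 × 10⁻³, so Δρ ≈ 7.572 kg m⁻³.
N² = (g/ρ₀)·Δρ/Δz = g·(Δρ/ρ₀)/Δz = 9.81 × 7.3948 × 10⁻³ / 43 = 1.6870 × 10⁻³ s⁻².
N = √(1.6870 × 10⁻³) = 0.041073 rad s⁻¹ → T = 2π/N = 152.98 s ≈ 153 s.

153 s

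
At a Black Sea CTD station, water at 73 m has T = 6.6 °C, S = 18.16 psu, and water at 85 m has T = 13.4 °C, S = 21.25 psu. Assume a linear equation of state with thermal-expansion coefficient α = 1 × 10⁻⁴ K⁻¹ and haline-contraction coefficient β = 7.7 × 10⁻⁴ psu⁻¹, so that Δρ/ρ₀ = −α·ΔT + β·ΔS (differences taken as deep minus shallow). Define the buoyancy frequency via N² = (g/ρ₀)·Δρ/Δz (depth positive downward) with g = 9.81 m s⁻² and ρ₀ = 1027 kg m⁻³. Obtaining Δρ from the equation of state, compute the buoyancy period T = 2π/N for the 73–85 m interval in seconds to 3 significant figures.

169 s

ΔT = +6.8 K, ΔS = +3.09 psu (deep − shallow).
Δρ/ρ₀ = −αΔT + βΔS = -6.80 × 10⁻⁴ + 2.3793 × 10⁻³ = 1.6993 × 10⁻³, so Δρ ≈ 1.745 kg m⁻³.
N² = (g/ρ₀)·Δρ/Δz = g·(Δρ/ρ₀)/Δz = 9.81 × 1.6993 × 10⁻³ / 12 = 1.3892 × 10⁻³ s⁻².
N = √(1.3892 × 10⁻³) = 0.037272 rad s⁻¹ → T = 2π/N = 168.58 s ≈ 169 s.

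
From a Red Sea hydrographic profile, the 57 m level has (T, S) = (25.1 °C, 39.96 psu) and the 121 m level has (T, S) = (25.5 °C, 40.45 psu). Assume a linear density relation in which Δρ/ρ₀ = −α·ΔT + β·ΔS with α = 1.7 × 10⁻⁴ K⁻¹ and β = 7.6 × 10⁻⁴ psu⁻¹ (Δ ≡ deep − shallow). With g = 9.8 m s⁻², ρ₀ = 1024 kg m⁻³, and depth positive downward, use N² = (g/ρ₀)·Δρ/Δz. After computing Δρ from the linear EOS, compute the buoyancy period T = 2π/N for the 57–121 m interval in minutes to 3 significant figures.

15.3 min

ΔT = +0.4 K, ΔS = +0.49 psu (deep − shallow).
Δρ/ρ₀ = −αΔT + βΔS = -6.80 × 10⁻⁵ + 3.724 × 10⁻⁴ = 3.044 × 10⁻⁴, so Δρ ≈ 0.3117 kg m⁻³.
N² = (g/ρ₀)·Δρ/Δz = g·(Δρ/ρ₀)/Δz = 9.8 × 3.044 × 10⁻⁴ / 64 = 4.6611 × 10⁻⁵ s⁻².
N = √(4.6611 × 10⁻⁵) = 6.8272 × 10⁻³ rad s⁻¹ → T = 2π/N = 920.32 s = 15.339 min ≈ 15.3 min.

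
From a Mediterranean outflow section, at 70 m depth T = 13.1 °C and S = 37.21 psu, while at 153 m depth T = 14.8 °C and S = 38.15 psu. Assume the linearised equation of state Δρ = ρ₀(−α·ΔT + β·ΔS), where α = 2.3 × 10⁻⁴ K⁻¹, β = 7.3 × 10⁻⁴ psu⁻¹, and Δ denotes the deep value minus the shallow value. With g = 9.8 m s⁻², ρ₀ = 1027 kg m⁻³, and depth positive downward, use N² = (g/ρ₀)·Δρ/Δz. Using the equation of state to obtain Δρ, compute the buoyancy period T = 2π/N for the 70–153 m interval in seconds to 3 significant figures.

1.06 × 10³ s

ΔT = +1.7 K, ΔS = +0.94 psu (deep − shallow).
Δρ/ρ₀ = −αΔT + βΔS = -3.91 × 10⁻⁴ + 6.862 × 10⁻⁴ = 2.952 × 10⁻⁴, so Δρ ≈ 0.3032 kg m⁻³.
N² = (g/ρ₀)·Δρ/Δz = g·(Δρ/ρ₀)/Δz = 9.8 × 2.952 × 10⁻⁴ / 83 = 3.4855 × 10⁻⁵ s⁻².
N = √(3.4855 × 10⁻⁵) = 5.9038 × 10⁻³ rad s⁻¹ → T = 2π/N = 1.0643 × 10³ s ≈ 1.06 × 10³ s.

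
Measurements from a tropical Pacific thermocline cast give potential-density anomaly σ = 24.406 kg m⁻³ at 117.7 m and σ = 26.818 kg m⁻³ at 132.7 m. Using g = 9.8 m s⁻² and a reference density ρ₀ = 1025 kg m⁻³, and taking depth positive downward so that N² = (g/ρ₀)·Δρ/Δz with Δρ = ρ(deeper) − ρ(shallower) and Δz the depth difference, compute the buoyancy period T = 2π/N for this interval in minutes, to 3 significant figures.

Δρ = 1026.818 − 1024.406 = 2.412 kg m⁻³ over Δz = 132.7 − 117.7 = 15 m.
N² = (9.8/1025) × (2.412/15) = 1.5374 × 10⁻³ s⁻².
N = √(1.5374 × 10⁻³) = 0.039210 rad s⁻¹, so T = 2π/N = 160.24 s = 2.6707 min ≈ 2.67 min.
Since Δρ > 0 the layer is stably stratified.

2.67 min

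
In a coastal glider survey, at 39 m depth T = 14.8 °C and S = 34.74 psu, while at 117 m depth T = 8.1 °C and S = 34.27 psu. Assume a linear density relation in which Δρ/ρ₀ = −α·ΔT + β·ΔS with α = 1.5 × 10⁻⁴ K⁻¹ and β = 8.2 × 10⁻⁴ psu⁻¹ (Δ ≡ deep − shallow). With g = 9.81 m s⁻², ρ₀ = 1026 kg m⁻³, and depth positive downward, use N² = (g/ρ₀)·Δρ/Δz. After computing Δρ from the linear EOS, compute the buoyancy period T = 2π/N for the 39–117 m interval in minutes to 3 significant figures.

11.9 min

ΔT = -6.7 K, ΔS = -0.47 psu (deep − shallow).
Δρ/ρ₀ = −αΔT + βΔS = 1.005 × 10⁻³ − 3.854 × 10⁻⁴ = 6.196 × 10⁻⁴, so Δρ ≈ 0.6357 kg m⁻³.
N² = (g/ρ₀)·Δρ/Δz = g·(Δρ/ρ₀)/Δz = 9.81 × 6.196 × 10⁻⁴ / 78 = 7.7927 × 10⁻⁵ s⁻².
N = √(7.7927 × 10⁻⁵) = 8.8276 × 10⁻³ rad s⁻¹ → T = 2π/N = 711.77 s = 11.863 min ≈ 11.9 min.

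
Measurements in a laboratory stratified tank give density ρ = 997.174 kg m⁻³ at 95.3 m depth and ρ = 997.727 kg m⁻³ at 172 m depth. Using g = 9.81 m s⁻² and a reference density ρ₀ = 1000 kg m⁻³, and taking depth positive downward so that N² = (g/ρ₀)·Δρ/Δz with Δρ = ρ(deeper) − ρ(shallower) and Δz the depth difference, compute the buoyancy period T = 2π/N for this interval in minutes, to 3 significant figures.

12.5 min

Δρ = 997.727 − 997.174 = 0.553 kg m⁻³ over Δz = 172 − 95.3 = 76.7 m.
N² = (9.81/1000) × (0.553/76.7) = 7.0729 × 10⁻⁵ s⁻².
N = √(7.0729 × 10⁻⁵) = 8.4101 × 10⁻³ rad s⁻¹, so T = 2π/N = 747.10 s = 12.452 min ≈ 12.5 min.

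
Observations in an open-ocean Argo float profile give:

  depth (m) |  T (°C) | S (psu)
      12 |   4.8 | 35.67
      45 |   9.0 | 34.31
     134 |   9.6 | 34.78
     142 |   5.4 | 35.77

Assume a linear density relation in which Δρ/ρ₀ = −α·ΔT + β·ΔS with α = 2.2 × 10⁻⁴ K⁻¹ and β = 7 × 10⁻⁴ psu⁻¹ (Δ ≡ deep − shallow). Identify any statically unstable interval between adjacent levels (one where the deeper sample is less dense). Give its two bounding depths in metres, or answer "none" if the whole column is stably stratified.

Evaluate Δρ/ρ₀ = −αΔT + βΔS across each adjacent pair:
  12–45 m: −αΔT+βΔS = −(2.2 × 10⁻⁴)(+4.2)+(7 × 10⁻⁴)(-1.36) = -1.9 × 10⁻³ → UNSTABLE
  45–134 m: −αΔT+βΔS = −(2.2 × 10⁻⁴)(+0.6)+(7 × 10⁻⁴)(+0.47) = 2.0 × 10⁻⁴ → stable
  134–142 m: −αΔT+βΔS = −(2.2 × 10⁻⁴)(-4.2)+(7 × 10⁻⁴)(+0.99) = 1.6 × 10⁻³ → stable
The 12–45 m interval has Δρ < 0: lighter water underlies denser water.

12–45 m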